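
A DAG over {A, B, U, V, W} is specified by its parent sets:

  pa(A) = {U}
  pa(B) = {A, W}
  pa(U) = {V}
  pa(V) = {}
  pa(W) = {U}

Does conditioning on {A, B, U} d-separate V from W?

Yes

We examine all 2 paths between V and W:
Path 1: V → U → W
  U is a chain here and U is conditioned on, so the path is blocked at U.
Path 2: V → U → A → B ← W
  U is a chain here and U is conditioned on, so the path is blocked at U.
Since every path is blocked, d-separation holds.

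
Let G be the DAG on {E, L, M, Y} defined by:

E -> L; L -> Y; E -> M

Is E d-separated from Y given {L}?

Only one path connects E and Y:
Path 1: E → L → Y
  L is a chain here and L is conditioned on, so the path is blocked at L.
Since every path is blocked, d-separation holds.

Yes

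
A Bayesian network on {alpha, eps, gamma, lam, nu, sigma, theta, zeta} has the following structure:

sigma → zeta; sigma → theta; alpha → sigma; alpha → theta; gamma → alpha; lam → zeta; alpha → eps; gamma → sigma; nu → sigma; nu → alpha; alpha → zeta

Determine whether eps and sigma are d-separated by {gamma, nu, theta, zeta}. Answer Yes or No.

5 paths connect eps and sigma; each must be blocked for d-separation to hold:
Path 1: eps ← alpha ← nu → sigma
  nu is a fork here and nu is conditioned on, so the path is blocked at nu.
Path 2: eps ← alpha ← gamma → sigma
  gamma is a fork here and gamma is conditioned on, so the path is blocked at gamma.
Path 3: eps ← alpha → theta ← sigma
  alpha is a fork and alpha is not conditioned on; theta is a collider and theta is conditioned on, which opens it — no node blocks this path, so it is active.
Path 4: eps ← alpha → sigma
  alpha is a fork and alpha is not conditioned on — no node blocks this path, so it is active.
Path 5: eps ← alpha → zeta ← sigma
  alpha is a fork and alpha is not conditioned on; zeta is a collider and zeta is conditioned on, which opens it — no node blocks this path, so it is active.
Since the path eps ← alpha → theta ← sigma is active, eps and sigma are not d-separated given {gamma, nu, theta, zeta}.

No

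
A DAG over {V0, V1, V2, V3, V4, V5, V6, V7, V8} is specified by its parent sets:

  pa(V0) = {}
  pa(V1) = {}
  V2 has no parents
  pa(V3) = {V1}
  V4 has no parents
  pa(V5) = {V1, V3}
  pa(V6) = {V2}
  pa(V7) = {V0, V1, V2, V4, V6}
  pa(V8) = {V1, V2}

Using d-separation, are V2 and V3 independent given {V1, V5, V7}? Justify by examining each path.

There are 6 undirected paths between V2 and V3; checking each against the conditioning set {V1, V5, V7}:
  1. V2 → V8 ← V1 → V5 ← V3 — V8:collider[blocks]; V1:fork[blocks]; V5:collider[open] ⇒ blocked
  2. V2 → V8 ← V1 → V3 — V8:collider[blocks]; V1:fork[blocks] ⇒ blocked
  3. V2 → V6 → V7 ← V1 → V5 ← V3 — V6:chain[open]; V7:collider[open]; V1:fork[blocks]; V5:collider[open] ⇒ blocked
  4. V2 → V6 → V7 ← V1 → V3 — V6:chain[open]; V7:collider[open]; V1:fork[blocks] ⇒ blocked
  5. V2 → V7 ← V1 → V5 ← V3 — V7:collider[open]; V1:fork[blocks]; V5:collider[open] ⇒ blocked
  6. V2 → V7 ← V1 → V3 — V7:collider[open]; V1:fork[blocks] ⇒ blocked
Since every path is blocked, d-separation holds.

Yes — V2 and V3 are d-separated given {V1, V5, V7}.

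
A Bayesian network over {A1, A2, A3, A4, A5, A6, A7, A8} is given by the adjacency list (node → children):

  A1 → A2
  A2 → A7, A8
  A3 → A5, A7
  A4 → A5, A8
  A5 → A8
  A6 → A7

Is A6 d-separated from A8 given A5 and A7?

No

Enumerating the 3 paths from A6 to A8 and testing each for blocking by {A5, A7}:
Path 1: A6 → A7 ← A3 → A5 → A8
  A5 is a chain here and A5 is conditioned on, so the path is blocked at A5.
Path 2: A6 → A7 ← A3 → A5 ← A4 → A8
  A7 is a collider and A7 is conditioned on, which opens it; A3 is a fork and A3 is not conditioned on; A5 is a collider and A5 is conditioned on, which opens it; A4 is a fork and A4 is not conditioned on — no node blocks this path, so it is active.
Path 3: A6 → A7 ← A2 → A8
  A7 is a collider and A7 is conditioned on, which opens it; A2 is a fork and A2 is not conditioned on — no node blocks this path, so it is active.
Because an active path exists, A6 and A8 are not d-separated.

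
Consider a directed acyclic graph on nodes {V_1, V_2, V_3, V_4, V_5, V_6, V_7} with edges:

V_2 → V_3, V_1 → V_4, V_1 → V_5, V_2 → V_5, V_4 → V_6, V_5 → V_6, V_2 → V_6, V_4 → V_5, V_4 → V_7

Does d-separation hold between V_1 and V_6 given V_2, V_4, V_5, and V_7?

Yes — V_1 and V_6 are d-separated given {V_2, V_4, V_5, V_7}.

There are 6 undirected paths between V_1 and V_6; checking each against the conditioning set {V_2, V_4, V_5, V_7}:
Path 1: V_1 → V_5 ← V_2 → V_6
  V_2 is a fork here and V_2 is conditioned on, so the path is blocked at V_2.
Path 2: V_1 → V_5 → V_6
  V_5 is a chain here and V_5 is conditioned on, so the path is blocked at V_5.
Path 3: V_1 → V_5 ← V_4 → V_6
  V_4 is a fork here and V_4 is conditioned on, so the path is blocked at V_4.
Path 4: V_1 → V_4 → V_5 ← V_2 → V_6
  V_4 is a chain here and V_4 is conditioned on, so the path is blocked at V_4.
Path 5: V_1 → V_4 → V_5 → V_6
  V_4 is a chain here and V_4 is conditioned on, so the path is blocked at V_4.
Path 6: V_1 → V_4 → V_6
  V_4 is a chain here and V_4 is conditioned on, so the path is blocked at V_4.
Since every path is blocked, d-separation holds.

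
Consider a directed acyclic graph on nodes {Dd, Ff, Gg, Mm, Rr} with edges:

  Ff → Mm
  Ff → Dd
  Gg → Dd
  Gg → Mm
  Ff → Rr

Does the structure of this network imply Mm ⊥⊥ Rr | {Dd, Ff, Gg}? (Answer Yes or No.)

Yes

2 paths connect Mm and Rr; each must be blocked for d-separation to hold:
Path 1: Mm ← Ff → Rr
  Ff is a fork here and Ff is conditioned on, so the path is blocked at Ff.
Path 2: Mm ← Gg → Dd ← Ff → Rr
  Gg is a fork here and Gg is conditioned on, so the path is blocked at Gg.
All paths are blocked; Mm ⊥ Rr | {Dd, Ff, Gg} holds.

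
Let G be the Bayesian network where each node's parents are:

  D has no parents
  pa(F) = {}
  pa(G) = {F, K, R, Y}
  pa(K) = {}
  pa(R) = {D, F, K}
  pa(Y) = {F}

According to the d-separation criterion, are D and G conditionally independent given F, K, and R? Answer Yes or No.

Yes

Enumerating the 4 paths from D to G and testing each for blocking by {F, K, R}:
Path 1: D → R ← F → G
  F is a fork here and F is conditioned on, so the path is blocked at F.
Path 2: D → R ← F → Y → G
  F is a fork here and F is conditioned on, so the path is blocked at F.
Path 3: D → R ← K → G
  K is a fork here and K is conditioned on, so the path is blocked at K.
Path 4: D → R → G
  R is a chain here and R is conditioned on, so the path is blocked at R.
All paths are blocked; D ⊥ G | {F, K, R} holds.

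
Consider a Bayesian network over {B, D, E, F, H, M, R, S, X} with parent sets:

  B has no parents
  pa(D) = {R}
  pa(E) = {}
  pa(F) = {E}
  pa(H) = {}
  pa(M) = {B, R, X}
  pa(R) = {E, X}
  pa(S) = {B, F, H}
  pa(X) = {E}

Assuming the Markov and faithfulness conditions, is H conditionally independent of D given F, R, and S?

Yes

6 paths connect H and D; each must be blocked for d-separation to hold:
  1. H → S ← F ← E → X → M ← R → D — S:collider[open]; F:chain[blocks]; E:fork[open]; X:chain[open]; M:collider[blocks]; R:fork[blocks] ⇒ blocked
  2. H → S ← F ← E → X → R → D — S:collider[open]; F:chain[blocks]; E:fork[open]; X:chain[open]; R:chain[blocks] ⇒ blocked
  3. H → S ← F ← E → R → D — S:collider[open]; F:chain[blocks]; E:fork[open]; R:chain[blocks] ⇒ blocked
  4. H → S ← B → M ← X ← E → R → D — S:collider[open]; B:fork[open]; M:collider[blocks]; X:chain[open]; E:fork[open]; R:chain[blocks] ⇒ blocked
  5. H → S ← B → M ← X → R → D — S:collider[open]; B:fork[open]; M:collider[blocks]; X:fork[open]; R:chain[blocks] ⇒ blocked
  6. H → S ← B → M ← R → D — S:collider[open]; B:fork[open]; M:collider[blocks]; R:fork[blocks] ⇒ blocked
All paths are blocked; H ⊥ D | {F, R, S} holds.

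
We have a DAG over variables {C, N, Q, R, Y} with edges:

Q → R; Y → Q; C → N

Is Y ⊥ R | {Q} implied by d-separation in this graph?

Only one path connects Y and R:
Path 1: Y → Q → R
  Q is a chain here and Q is conditioned on, so the path is blocked at Q.
All paths are blocked; Y ⊥ R | {Q} holds.

Yes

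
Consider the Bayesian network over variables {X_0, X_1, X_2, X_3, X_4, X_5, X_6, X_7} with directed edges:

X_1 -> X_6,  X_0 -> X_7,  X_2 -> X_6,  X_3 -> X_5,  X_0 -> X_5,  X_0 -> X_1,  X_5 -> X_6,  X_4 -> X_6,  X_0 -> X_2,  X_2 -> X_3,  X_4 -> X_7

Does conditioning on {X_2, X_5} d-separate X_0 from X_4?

6 paths connect X_0 and X_4; each must be blocked for d-separation to hold:
  1. X_0 → X_5 ← X_3 ← X_2 → X_6 ← X_4 — X_5:collider[open]; X_3:chain[open]; X_2:fork[blocks]; X_6:collider[blocks] ⇒ blocked
  2. X_0 → X_5 → X_6 ← X_4 — X_5:chain[blocks]; X_6:collider[blocks] ⇒ blocked
  3. X_0 → X_7 ← X_4 — X_7:collider[blocks] ⇒ blocked
  4. X_0 → X_2 → X_3 → X_5 → X_6 ← X_4 — X_2:chain[blocks]; X_3:chain[open]; X_5:chain[blocks]; X_6:collider[blocks] ⇒ blocked
  5. X_0 → X_2 → X_6 ← X_4 — X_2:chain[blocks]; X_6:collider[blocks] ⇒ blocked
  6. X_0 → X_1 → X_6 ← X_4 — X_1:chain[open]; X_6:collider[blocks] ⇒ blocked
Since every path is blocked, d-separation holds.

Yes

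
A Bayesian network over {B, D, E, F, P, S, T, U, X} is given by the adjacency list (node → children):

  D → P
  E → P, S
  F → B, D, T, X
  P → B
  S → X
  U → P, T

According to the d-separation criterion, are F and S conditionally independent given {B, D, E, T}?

Yes

4 paths connect F and S; each must be blocked for d-separation to hold:
Path 1: F → T ← U → P ← E → S
  E is a fork here and E is conditioned on, so the path is blocked at E.
Path 2: F → D → P ← E → S
  D is a chain here and D is conditioned on, so the path is blocked at D.
Path 3: F → B ← P ← E → S
  E is a fork here and E is conditioned on, so the path is blocked at E.
Path 4: F → X ← S
  X is a collider here and neither X nor any of its descendants is conditioned on, so the collider stays closed — the path is blocked at X.
Every path is blocked, so F and S are d-separated given {B, D, E, T}.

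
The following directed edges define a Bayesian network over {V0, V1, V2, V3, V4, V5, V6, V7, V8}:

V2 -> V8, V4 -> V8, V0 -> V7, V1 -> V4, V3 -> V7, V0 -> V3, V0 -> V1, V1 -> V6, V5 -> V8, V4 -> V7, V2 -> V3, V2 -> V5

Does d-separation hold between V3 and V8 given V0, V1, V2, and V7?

We examine all 6 paths between V3 and V8:
Path 1: V3 ← V2 → V5 → V8
  V2 is a fork here and V2 is conditioned on, so the path is blocked at V2.
Path 2: V3 ← V2 → V8
  V2 is a fork here and V2 is conditioned on, so the path is blocked at V2.
Path 3: V3 ← V0 → V1 → V4 → V8
  V0 is a fork here and V0 is conditioned on, so the path is blocked at V0.
Path 4: V3 ← V0 → V7 ← V4 → V8
  V0 is a fork here and V0 is conditioned on, so the path is blocked at V0.
Path 5: V3 → V7 ← V4 → V8
  V7 is a collider and V7 is conditioned on, which opens it; V4 is a fork and V4 is not conditioned on — no node blocks this path, so it is active.
Path 6: V3 → V7 ← V0 → V1 → V4 → V8
  V0 is a fork here and V0 is conditioned on, so the path is blocked at V0.
At least one path is unblocked, so d-separation fails.

No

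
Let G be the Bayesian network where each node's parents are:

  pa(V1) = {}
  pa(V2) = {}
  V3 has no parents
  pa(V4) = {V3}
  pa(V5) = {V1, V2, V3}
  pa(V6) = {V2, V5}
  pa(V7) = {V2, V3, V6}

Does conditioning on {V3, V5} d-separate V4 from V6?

Yes

We examine all 6 paths between V4 and V6:
  1. V4 ← V3 → V7 ← V2 → V6 — V3:fork[blocks]; V7:collider[blocks]; V2:fork[open] ⇒ blocked
  2. V4 ← V3 → V7 ← V2 → V5 → V6 — V3:fork[blocks]; V7:collider[blocks]; V2:fork[open]; V5:chain[blocks] ⇒ blocked
  3. V4 ← V3 → V7 ← V6 — V3:fork[blocks]; V7:collider[blocks] ⇒ blocked
  4. V4 ← V3 → V5 ← V2 → V7 ← V6 — V3:fork[blocks]; V5:collider[open]; V2:fork[open]; V7:collider[blocks] ⇒ blocked
  5. V4 ← V3 → V5 ← V2 → V6 — V3:fork[blocks]; V5:collider[open]; V2:fork[open] ⇒ blocked
  6. V4 ← V3 → V5 → V6 — V3:fork[blocks]; V5:chain[blocks] ⇒ blocked
Every path is blocked, so V4 and V6 are d-separated given {V3, V5}.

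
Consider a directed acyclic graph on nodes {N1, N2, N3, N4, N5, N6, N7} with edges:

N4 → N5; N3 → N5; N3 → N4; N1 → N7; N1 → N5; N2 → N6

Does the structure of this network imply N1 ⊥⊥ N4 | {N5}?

No

We examine all 2 paths between N1 and N4:
Path 1: N1 → N5 ← N4
  N5 is a collider and N5 is conditioned on, which opens it — no node blocks this path, so it is active.
Path 2: N1 → N5 ← N3 → N4
  N5 is a collider and N5 is conditioned on, which opens it; N3 is a fork and N3 is not conditioned on — no node blocks this path, so it is active.
At least one path is unblocked, so d-separation fails.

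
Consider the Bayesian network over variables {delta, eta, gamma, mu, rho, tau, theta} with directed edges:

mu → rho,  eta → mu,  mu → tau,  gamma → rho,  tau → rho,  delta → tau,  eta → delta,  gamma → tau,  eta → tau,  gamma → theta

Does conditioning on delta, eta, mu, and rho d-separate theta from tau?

We examine all 5 paths between theta and tau:
Path 1: theta ← gamma → tau
  gamma is a fork and gamma is not conditioned on — no node blocks this path, so it is active.
Path 2: theta ← gamma → rho ← tau
  gamma is a fork and gamma is not conditioned on; rho is a collider and rho is conditioned on, which opens it — no node blocks this path, so it is active.
Path 3: theta ← gamma → rho ← mu → tau
  mu is a fork here and mu is conditioned on, so the path is blocked at mu.
Path 4: theta ← gamma → rho ← mu ← eta → tau
  mu is a chain here and mu is conditioned on, so the path is blocked at mu.
Path 5: theta ← gamma → rho ← mu ← eta → delta → tau
  mu is a chain here and mu is conditioned on, so the path is blocked at mu.
Since the path theta ← gamma → tau is active, theta and tau are not d-separated given {delta, eta, mu, rho}.

No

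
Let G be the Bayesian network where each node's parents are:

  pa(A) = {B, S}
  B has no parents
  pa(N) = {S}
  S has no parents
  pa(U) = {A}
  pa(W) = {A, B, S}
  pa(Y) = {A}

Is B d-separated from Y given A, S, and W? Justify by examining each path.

Yes

3 paths connect B and Y; each must be blocked for d-separation to hold:
Path 1: B → A → Y
  A is a chain here and A is conditioned on, so the path is blocked at A.
Path 2: B → W ← A → Y
  A is a fork here and A is conditioned on, so the path is blocked at A.
Path 3: B → W ← S → A → Y
  S is a fork here and S is conditioned on, so the path is blocked at S.
All paths are blocked; B ⊥ Y | {A, S, W} holds.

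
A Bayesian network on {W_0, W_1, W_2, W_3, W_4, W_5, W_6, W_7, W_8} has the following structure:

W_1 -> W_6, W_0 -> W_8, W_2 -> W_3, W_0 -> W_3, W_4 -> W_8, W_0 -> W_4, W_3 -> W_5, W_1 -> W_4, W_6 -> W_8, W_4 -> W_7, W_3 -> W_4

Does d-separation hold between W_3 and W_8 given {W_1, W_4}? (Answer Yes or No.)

No

Enumerating the 6 paths from W_3 to W_8 and testing each for blocking by {W_1, W_4}:
Path 1: W_3 ← W_0 → W_4 → W_8
  W_4 is a chain here and W_4 is conditioned on, so the path is blocked at W_4.
Path 2: W_3 ← W_0 → W_4 ← W_1 → W_6 → W_8
  W_1 is a fork here and W_1 is conditioned on, so the path is blocked at W_1.
Path 3: W_3 ← W_0 → W_8
  W_0 is a fork and W_0 is not conditioned on — no node blocks this path, so it is active.
Path 4: W_3 → W_4 ← W_0 → W_8
  W_4 is a collider and W_4 is conditioned on, which opens it; W_0 is a fork and W_0 is not conditioned on — no node blocks this path, so it is active.
Path 5: W_3 → W_4 → W_8
  W_4 is a chain here and W_4 is conditioned on, so the path is blocked at W_4.
Path 6: W_3 → W_4 ← W_1 → W_6 → W_8
  W_1 is a fork here and W_1 is conditioned on, so the path is blocked at W_1.
Because an active path exists, W_3 and W_8 are not d-separated.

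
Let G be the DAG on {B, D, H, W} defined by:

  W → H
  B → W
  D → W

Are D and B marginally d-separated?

Yes

There is one path between D and B:
  1. D → W ← B — W:collider[blocks] ⇒ blocked
All paths are blocked; D ⊥ B | ∅ holds.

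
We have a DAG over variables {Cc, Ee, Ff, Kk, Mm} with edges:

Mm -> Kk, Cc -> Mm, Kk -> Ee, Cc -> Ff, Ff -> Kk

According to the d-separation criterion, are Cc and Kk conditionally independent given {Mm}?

There are 2 undirected paths between Cc and Kk; checking each against the conditioning set {Mm}:
Path 1: Cc → Mm → Kk
  Mm is a chain here and Mm is conditioned on, so the path is blocked at Mm.
Path 2: Cc → Ff → Kk
  Ff is a chain and Ff is not conditioned on — no node blocks this path, so it is active.
Since the path Cc → Ff → Kk is active, Cc and Kk are not d-separated given {Mm}.

No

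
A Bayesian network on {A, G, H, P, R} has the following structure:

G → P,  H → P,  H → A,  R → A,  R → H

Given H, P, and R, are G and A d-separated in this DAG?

Yes

2 paths connect G and A; each must be blocked for d-separation to hold:
Path 1: G → P ← H → A
  H is a fork here and H is conditioned on, so the path is blocked at H.
Path 2: G → P ← H ← R → A
  H is a chain here and H is conditioned on, so the path is blocked at H.
Every path is blocked, so G and A are d-separated given {H, P, R}.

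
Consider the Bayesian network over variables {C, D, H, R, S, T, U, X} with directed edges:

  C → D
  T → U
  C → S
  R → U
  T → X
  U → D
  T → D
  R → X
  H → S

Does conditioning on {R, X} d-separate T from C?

Yes

We examine all 3 paths between T and C:
Path 1: T → U → D ← C
  D is a collider here and neither D nor any of its descendants is conditioned on, so the collider stays closed — the path is blocked at D.
Path 2: T → X ← R → U → D ← C
  R is a fork here and R is conditioned on, so the path is blocked at R.
Path 3: T → D ← C
  D is a collider here and neither D nor any of its descendants is conditioned on, so the collider stays closed — the path is blocked at D.
Every path is blocked, so T and C are d-separated given {R, X}.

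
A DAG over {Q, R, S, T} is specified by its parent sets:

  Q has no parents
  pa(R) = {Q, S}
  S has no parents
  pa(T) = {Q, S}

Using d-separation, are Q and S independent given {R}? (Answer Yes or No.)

No — Q and S are not d-separated given {R}.

There are 2 undirected paths between Q and S; checking each against the conditioning set {R}:
Path 1: Q → R ← S
  R is a collider and R is conditioned on, which opens it — no node blocks this path, so it is active.
Path 2: Q → T ← S
  T is a collider here and neither T nor any of its descendants is conditioned on, so the collider stays closed — the path is blocked at T.
Since the path Q → R ← S is active, Q and S are not d-separated given {R}.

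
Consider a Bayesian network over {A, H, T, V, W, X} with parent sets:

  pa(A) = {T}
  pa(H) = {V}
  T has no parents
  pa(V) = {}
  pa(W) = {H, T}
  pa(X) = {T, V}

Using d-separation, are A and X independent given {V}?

2 paths connect A and X; each must be blocked for d-separation to hold:
Path 1: A ← T → X
  T is a fork and T is not conditioned on — no node blocks this path, so it is active.
Path 2: A ← T → W ← H ← V → X
  W is a collider here and neither W nor any of its descendants is conditioned on, so the collider stays closed — the path is blocked at W.
At least one path is unblocked, so d-separation fails.

No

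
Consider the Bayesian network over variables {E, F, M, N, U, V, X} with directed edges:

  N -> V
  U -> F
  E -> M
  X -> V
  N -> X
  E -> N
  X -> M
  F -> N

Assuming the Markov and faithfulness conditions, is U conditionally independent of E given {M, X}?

Enumerating the 3 paths from U to E and testing each for blocking by {M, X}:
  1. U → F → N ← E — F:chain[open]; N:collider[open] ⇒ active
  2. U → F → N → V ← X → M ← E — F:chain[open]; N:chain[open]; V:collider[blocks]; X:fork[blocks]; M:collider[open] ⇒ blocked
  3. U → F → N → X → M ← E — F:chain[open]; N:chain[open]; X:chain[blocks]; M:collider[open] ⇒ blocked
Since the path U → F → N ← E is active, U and E are not d-separated given {M, X}.

No — U and E are not d-separated given {M, X}.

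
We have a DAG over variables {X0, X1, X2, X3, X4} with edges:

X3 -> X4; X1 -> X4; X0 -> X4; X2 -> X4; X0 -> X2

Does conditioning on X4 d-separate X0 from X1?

No

There are 2 undirected paths between X0 and X1; checking each against the conditioning set {X4}:
  1. X0 → X4 ← X1 — X4:collider[open] ⇒ active
  2. X0 → X2 → X4 ← X1 — X2:chain[open]; X4:collider[open] ⇒ active
Because an active path exists, X0 and X1 are not d-separated.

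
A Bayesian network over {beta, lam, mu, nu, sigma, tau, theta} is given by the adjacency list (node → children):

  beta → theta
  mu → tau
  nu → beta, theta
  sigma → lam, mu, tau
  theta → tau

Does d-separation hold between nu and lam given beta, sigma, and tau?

Yes

Enumerating the 4 paths from nu to lam and testing each for blocking by {beta, sigma, tau}:
  1. nu → beta → theta → tau ← mu ← sigma → lam — beta:chain[blocks]; theta:chain[open]; tau:collider[open]; mu:chain[open]; sigma:fork[blocks] ⇒ blocked
  2. nu → beta → theta → tau ← sigma → lam — beta:chain[blocks]; theta:chain[open]; tau:collider[open]; sigma:fork[blocks] ⇒ blocked
  3. nu → theta → tau ← mu ← sigma → lam — theta:chain[open]; tau:collider[open]; mu:chain[open]; sigma:fork[blocks] ⇒ blocked
  4. nu → theta → tau ← sigma → lam — theta:chain[open]; tau:collider[open]; sigma:fork[blocks] ⇒ blocked
Every path is blocked, so nu and lam are d-separated given {beta, sigma, tau}.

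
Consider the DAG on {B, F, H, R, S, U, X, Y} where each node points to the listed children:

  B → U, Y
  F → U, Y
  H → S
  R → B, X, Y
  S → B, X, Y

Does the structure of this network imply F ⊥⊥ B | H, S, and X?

Yes

Enumerating the 6 paths from F to B and testing each for blocking by {H, S, X}:
Path 1: F → U ← B
  U is a collider here and neither U nor any of its descendants is conditioned on, so the collider stays closed — the path is blocked at U.
Path 2: F → Y ← B
  Y is a collider here and neither Y nor any of its descendants is conditioned on, so the collider stays closed — the path is blocked at Y.
Path 3: F → Y ← S → B
  Y is a collider here and neither Y nor any of its descendants is conditioned on, so the collider stays closed — the path is blocked at Y.
Path 4: F → Y ← S → X ← R → B
  Y is a collider here and neither Y nor any of its descendants is conditioned on, so the collider stays closed — the path is blocked at Y.
Path 5: F → Y ← R → B
  Y is a collider here and neither Y nor any of its descendants is conditioned on, so the collider stays closed — the path is blocked at Y.
Path 6: F → Y ← R → X ← S → B
  Y is a collider here and neither Y nor any of its descendants is conditioned on, so the collider stays closed — the path is blocked at Y.
All paths are blocked; F ⊥ B | {H, S, X} holds.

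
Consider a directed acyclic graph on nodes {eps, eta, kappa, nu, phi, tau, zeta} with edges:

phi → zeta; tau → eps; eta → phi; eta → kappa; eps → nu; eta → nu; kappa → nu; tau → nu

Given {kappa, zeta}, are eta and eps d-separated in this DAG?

There are 4 undirected paths between eta and eps; checking each against the conditioning set {kappa, zeta}:
  1. eta → nu ← eps — nu:collider[blocks] ⇒ blocked
  2. eta → nu ← tau → eps — nu:collider[blocks]; tau:fork[open] ⇒ blocked
  3. eta → kappa → nu ← eps — kappa:chain[blocks]; nu:collider[blocks] ⇒ blocked
  4. eta → kappa → nu ← tau → eps — kappa:chain[blocks]; nu:collider[blocks]; tau:fork[open] ⇒ blocked
Every path is blocked, so eta and eps are d-separated given {kappa, zeta}.

Yes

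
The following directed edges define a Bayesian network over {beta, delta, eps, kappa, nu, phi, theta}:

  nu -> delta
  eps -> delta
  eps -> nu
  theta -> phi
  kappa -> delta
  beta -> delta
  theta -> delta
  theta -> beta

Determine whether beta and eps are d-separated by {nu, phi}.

Yes — beta and eps are d-separated given {nu, phi}.

There are 4 undirected paths between beta and eps; checking each against the conditioning set {nu, phi}:
  1. beta ← theta → delta ← nu ← eps — theta:fork[open]; delta:collider[blocks]; nu:chain[blocks] ⇒ blocked
  2. beta ← theta → delta ← eps — theta:fork[open]; delta:collider[blocks] ⇒ blocked
  3. beta → delta ← nu ← eps — delta:collider[blocks]; nu:chain[blocks] ⇒ blocked
  4. beta → delta ← eps — delta:collider[blocks] ⇒ blocked
All paths are blocked; beta ⊥ eps | {nu, phi} holds.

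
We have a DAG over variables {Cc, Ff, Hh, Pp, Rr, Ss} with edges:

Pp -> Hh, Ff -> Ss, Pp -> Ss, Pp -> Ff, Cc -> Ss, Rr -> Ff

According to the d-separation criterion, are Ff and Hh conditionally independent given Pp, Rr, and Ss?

Yes — Ff and Hh are d-separated given {Pp, Rr, Ss}.

There are 2 undirected paths between Ff and Hh; checking each against the conditioning set {Pp, Rr, Ss}:
  1. Ff ← Pp → Hh — Pp:fork[blocks] ⇒ blocked
  2. Ff → Ss ← Pp → Hh — Ss:collider[open]; Pp:fork[blocks] ⇒ blocked
All paths are blocked; Ff ⊥ Hh | {Pp, Rr, Ss} holds.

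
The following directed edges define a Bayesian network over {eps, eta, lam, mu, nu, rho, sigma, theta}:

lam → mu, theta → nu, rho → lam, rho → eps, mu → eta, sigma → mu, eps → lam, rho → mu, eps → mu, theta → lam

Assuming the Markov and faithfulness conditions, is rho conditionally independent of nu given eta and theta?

We examine all 5 paths between rho and nu:
Path 1: rho → mu ← lam ← theta → nu
  theta is a fork here and theta is conditioned on, so the path is blocked at theta.
Path 2: rho → mu ← eps → lam ← theta → nu
  theta is a fork here and theta is conditioned on, so the path is blocked at theta.
Path 3: rho → lam ← theta → nu
  theta is a fork here and theta is conditioned on, so the path is blocked at theta.
Path 4: rho → eps → mu ← lam ← theta → nu
  theta is a fork here and theta is conditioned on, so the path is blocked at theta.
Path 5: rho → eps → lam ← theta → nu
  theta is a fork here and theta is conditioned on, so the path is blocked at theta.
Every path is blocked, so rho and nu are d-separated given {eta, theta}.

Yes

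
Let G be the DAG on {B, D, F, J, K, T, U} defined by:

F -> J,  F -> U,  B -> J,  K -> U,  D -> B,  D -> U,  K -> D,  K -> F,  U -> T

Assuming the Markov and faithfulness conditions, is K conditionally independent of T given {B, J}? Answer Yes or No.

No

Enumerating the 5 paths from K to T and testing each for blocking by {B, J}:
Path 1: K → F → J ← B ← D → U → T
  B is a chain here and B is conditioned on, so the path is blocked at B.
Path 2: K → F → U → T
  F is a chain and F is not conditioned on; U is a chain and U is not conditioned on — no node blocks this path, so it is active.
Path 3: K → D → U → T
  D is a chain and D is not conditioned on; U is a chain and U is not conditioned on — no node blocks this path, so it is active.
Path 4: K → D → B → J ← F → U → T
  B is a chain here and B is conditioned on, so the path is blocked at B.
Path 5: K → U → T
  U is a chain and U is not conditioned on — no node blocks this path, so it is active.
Since the path K → F → U → T is active, K and T are not d-separated given {B, J}.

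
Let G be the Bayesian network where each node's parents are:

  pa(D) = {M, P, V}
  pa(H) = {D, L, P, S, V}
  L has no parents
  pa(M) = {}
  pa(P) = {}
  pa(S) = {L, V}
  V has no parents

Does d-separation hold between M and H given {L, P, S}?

No

Enumerating the 5 paths from M to H and testing each for blocking by {L, P, S}:
Path 1: M → D ← V → S ← L → H
  D is a collider here and neither D nor any of its descendants is conditioned on, so the collider stays closed — the path is blocked at D.
Path 2: M → D ← V → S → H
  D is a collider here and neither D nor any of its descendants is conditioned on, so the collider stays closed — the path is blocked at D.
Path 3: M → D ← V → H
  D is a collider here and neither D nor any of its descendants is conditioned on, so the collider stays closed — the path is blocked at D.
Path 4: M → D → H
  D is a chain and D is not conditioned on — no node blocks this path, so it is active.
Path 5: M → D ← P → H
  D is a collider here and neither D nor any of its descendants is conditioned on, so the collider stays closed — the path is blocked at D.
Since the path M → D → H is active, M and H are not d-separated given {L, P, S}.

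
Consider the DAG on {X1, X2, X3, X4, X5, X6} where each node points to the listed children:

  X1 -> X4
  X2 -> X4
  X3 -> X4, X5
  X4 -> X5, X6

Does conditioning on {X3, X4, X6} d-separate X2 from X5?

There are 2 undirected paths between X2 and X5; checking each against the conditioning set {X3, X4, X6}:
  1. X2 → X4 ← X3 → X5 — X4:collider[open]; X3:fork[blocks] ⇒ blocked
  2. X2 → X4 → X5 — X4:chain[blocks] ⇒ blocked
All paths are blocked; X2 ⊥ X5 | {X3, X4, X6} holds.

Yes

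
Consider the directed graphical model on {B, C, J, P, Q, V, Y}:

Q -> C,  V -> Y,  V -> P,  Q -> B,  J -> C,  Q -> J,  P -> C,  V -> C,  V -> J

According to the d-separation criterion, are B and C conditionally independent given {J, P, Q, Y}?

Yes — B and C are d-separated given {J, P, Q, Y}.

We examine all 4 paths between B and C:
  1. B ← Q → C — Q:fork[blocks] ⇒ blocked
  2. B ← Q → J → C — Q:fork[blocks]; J:chain[blocks] ⇒ blocked
  3. B ← Q → J ← V → C — Q:fork[blocks]; J:collider[open]; V:fork[open] ⇒ blocked
  4. B ← Q → J ← V → P → C — Q:fork[blocks]; J:collider[open]; V:fork[open]; P:chain[blocks] ⇒ blocked
Every path is blocked, so B and C are d-separated given {J, P, Q, Y}.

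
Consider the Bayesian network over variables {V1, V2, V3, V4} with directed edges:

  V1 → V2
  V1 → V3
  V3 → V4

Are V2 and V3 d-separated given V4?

There is one path between V2 and V3:
Path 1: V2 ← V1 → V3
  V1 is a fork and V1 is not conditioned on — no node blocks this path, so it is active.
Because an active path exists, V2 and V3 are not d-separated.

No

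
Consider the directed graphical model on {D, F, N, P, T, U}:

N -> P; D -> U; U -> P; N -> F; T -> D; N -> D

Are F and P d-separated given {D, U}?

No

2 paths connect F and P; each must be blocked for d-separation to hold:
Path 1: F ← N → D → U → P
  D is a chain here and D is conditioned on, so the path is blocked at D.
Path 2: F ← N → P
  N is a fork and N is not conditioned on — no node blocks this path, so it is active.
At least one path is unblocked, so d-separation fails.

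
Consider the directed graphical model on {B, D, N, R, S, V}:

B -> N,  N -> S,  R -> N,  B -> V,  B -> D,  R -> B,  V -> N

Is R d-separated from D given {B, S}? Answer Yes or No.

We examine all 3 paths between R and D:
Path 1: R → B → D
  B is a chain here and B is conditioned on, so the path is blocked at B.
Path 2: R → N ← B → D
  B is a fork here and B is conditioned on, so the path is blocked at B.
Path 3: R → N ← V ← B → D
  B is a fork here and B is conditioned on, so the path is blocked at B.
Since every path is blocked, d-separation holds.

Yes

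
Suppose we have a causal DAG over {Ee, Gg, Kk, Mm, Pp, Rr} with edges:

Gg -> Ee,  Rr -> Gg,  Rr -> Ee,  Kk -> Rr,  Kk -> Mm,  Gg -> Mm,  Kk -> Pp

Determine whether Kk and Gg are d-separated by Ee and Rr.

3 paths connect Kk and Gg; each must be blocked for d-separation to hold:
Path 1: Kk → Rr → Ee ← Gg
  Rr is a chain here and Rr is conditioned on, so the path is blocked at Rr.
Path 2: Kk → Rr → Gg
  Rr is a chain here and Rr is conditioned on, so the path is blocked at Rr.
Path 3: Kk → Mm ← Gg
  Mm is a collider here and neither Mm nor any of its descendants is conditioned on, so the collider stays closed — the path is blocked at Mm.
Since every path is blocked, d-separation holds.

Yes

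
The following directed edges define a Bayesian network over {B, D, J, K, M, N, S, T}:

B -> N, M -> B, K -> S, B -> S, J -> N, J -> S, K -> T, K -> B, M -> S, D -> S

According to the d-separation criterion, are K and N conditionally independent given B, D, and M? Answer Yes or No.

6 paths connect K and N; each must be blocked for d-separation to hold:
Path 1: K → S ← M → B → N
  S is a collider here and neither S nor any of its descendants is conditioned on, so the collider stays closed — the path is blocked at S.
Path 2: K → S ← J → N
  S is a collider here and neither S nor any of its descendants is conditioned on, so the collider stays closed — the path is blocked at S.
Path 3: K → S ← B → N
  S is a collider here and neither S nor any of its descendants is conditioned on, so the collider stays closed — the path is blocked at S.
Path 4: K → B ← M → S ← J → N
  M is a fork here and M is conditioned on, so the path is blocked at M.
Path 5: K → B → S ← J → N
  B is a chain here and B is conditioned on, so the path is blocked at B.
Path 6: K → B → N
  B is a chain here and B is conditioned on, so the path is blocked at B.
Every path is blocked, so K and N are d-separated given {B, D, M}.

Yes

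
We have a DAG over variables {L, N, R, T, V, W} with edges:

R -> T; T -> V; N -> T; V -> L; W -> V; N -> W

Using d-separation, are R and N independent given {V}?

Enumerating the 2 paths from R to N and testing each for blocking by {V}:
  1. R → T ← N — T:collider[open] ⇒ active
  2. R → T → V ← W ← N — T:chain[open]; V:collider[open]; W:chain[open] ⇒ active
Since the path R → T ← N is active, R and N are not d-separated given {V}.

No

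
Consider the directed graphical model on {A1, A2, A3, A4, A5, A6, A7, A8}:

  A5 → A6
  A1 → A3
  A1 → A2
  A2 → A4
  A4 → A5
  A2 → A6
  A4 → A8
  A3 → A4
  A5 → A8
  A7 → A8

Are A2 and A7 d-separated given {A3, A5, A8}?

No

Enumerating the 6 paths from A2 to A7 and testing each for blocking by {A3, A5, A8}:
Path 1: A2 → A4 → A5 → A8 ← A7
  A5 is a chain here and A5 is conditioned on, so the path is blocked at A5.
Path 2: A2 → A4 → A8 ← A7
  A4 is a chain and A4 is not conditioned on; A8 is a collider and A8 is conditioned on, which opens it — no node blocks this path, so it is active.
Path 3: A2 → A6 ← A5 ← A4 → A8 ← A7
  A6 is a collider here and neither A6 nor any of its descendants is conditioned on, so the collider stays closed — the path is blocked at A6.
Path 4: A2 → A6 ← A5 → A8 ← A7
  A6 is a collider here and neither A6 nor any of its descendants is conditioned on, so the collider stays closed — the path is blocked at A6.
Path 5: A2 ← A1 → A3 → A4 → A5 → A8 ← A7
  A3 is a chain here and A3 is conditioned on, so the path is blocked at A3.
Path 6: A2 ← A1 → A3 → A4 → A8 ← A7
  A3 is a chain here and A3 is conditioned on, so the path is blocked at A3.
Because an active path exists, A2 and A7 are not d-separated.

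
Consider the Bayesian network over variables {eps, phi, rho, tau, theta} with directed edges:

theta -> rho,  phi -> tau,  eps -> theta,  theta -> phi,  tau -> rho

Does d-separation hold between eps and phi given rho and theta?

Yes

We examine all 2 paths between eps and phi:
  1. eps → theta → phi — theta:chain[blocks] ⇒ blocked
  2. eps → theta → rho ← tau ← phi — theta:chain[blocks]; rho:collider[open]; tau:chain[open] ⇒ blocked
Every path is blocked, so eps and phi are d-separated given {rho, theta}.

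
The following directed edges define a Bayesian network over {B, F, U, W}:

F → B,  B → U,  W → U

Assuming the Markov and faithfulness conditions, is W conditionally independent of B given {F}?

Yes

The only undirected path from W to B is:
Path 1: W → U ← B
  U is a collider here and neither U nor any of its descendants is conditioned on, so the collider stays closed — the path is blocked at U.
Since every path is blocked, d-separation holds.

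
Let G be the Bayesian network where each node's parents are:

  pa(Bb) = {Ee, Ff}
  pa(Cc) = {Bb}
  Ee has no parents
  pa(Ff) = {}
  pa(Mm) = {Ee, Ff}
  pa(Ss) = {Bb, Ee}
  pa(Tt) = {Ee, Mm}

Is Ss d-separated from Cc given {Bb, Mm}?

4 paths connect Ss and Cc; each must be blocked for d-separation to hold:
Path 1: Ss ← Ee → Tt ← Mm ← Ff → Bb → Cc
  Tt is a collider here and neither Tt nor any of its descendants is conditioned on, so the collider stays closed — the path is blocked at Tt.
Path 2: Ss ← Ee → Mm ← Ff → Bb → Cc
  Bb is a chain here and Bb is conditioned on, so the path is blocked at Bb.
Path 3: Ss ← Ee → Bb → Cc
  Bb is a chain here and Bb is conditioned on, so the path is blocked at Bb.
Path 4: Ss ← Bb → Cc
  Bb is a fork here and Bb is conditioned on, so the path is blocked at Bb.
All paths are blocked; Ss ⊥ Cc | {Bb, Mm} holds.

Yes — Ss and Cc are d-separated given {Bb, Mm}.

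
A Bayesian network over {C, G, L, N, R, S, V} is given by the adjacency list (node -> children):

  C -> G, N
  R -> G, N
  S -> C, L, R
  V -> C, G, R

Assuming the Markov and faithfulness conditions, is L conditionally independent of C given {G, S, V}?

Yes

Enumerating the 6 paths from L to C and testing each for blocking by {G, S, V}:
Path 1: L ← S → R → N ← C
  S is a fork here and S is conditioned on, so the path is blocked at S.
Path 2: L ← S → R → G ← C
  S is a fork here and S is conditioned on, so the path is blocked at S.
Path 3: L ← S → R → G ← V → C
  S is a fork here and S is conditioned on, so the path is blocked at S.
Path 4: L ← S → R ← V → G ← C
  S is a fork here and S is conditioned on, so the path is blocked at S.
Path 5: L ← S → R ← V → C
  S is a fork here and S is conditioned on, so the path is blocked at S.
Path 6: L ← S → C
  S is a fork here and S is conditioned on, so the path is blocked at S.
Every path is blocked, so L and C are d-separated given {G, S, V}.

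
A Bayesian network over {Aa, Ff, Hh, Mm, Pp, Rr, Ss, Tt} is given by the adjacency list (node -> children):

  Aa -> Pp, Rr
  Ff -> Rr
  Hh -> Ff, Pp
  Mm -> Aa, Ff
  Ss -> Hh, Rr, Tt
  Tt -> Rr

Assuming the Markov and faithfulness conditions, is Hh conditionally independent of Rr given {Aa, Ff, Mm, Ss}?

There are 6 undirected paths between Hh and Rr; checking each against the conditioning set {Aa, Ff, Mm, Ss}:
Path 1: Hh → Ff ← Mm → Aa → Rr
  Mm is a fork here and Mm is conditioned on, so the path is blocked at Mm.
Path 2: Hh → Ff → Rr
  Ff is a chain here and Ff is conditioned on, so the path is blocked at Ff.
Path 3: Hh → Pp ← Aa ← Mm → Ff → Rr
  Pp is a collider here and neither Pp nor any of its descendants is conditioned on, so the collider stays closed — the path is blocked at Pp.
Path 4: Hh → Pp ← Aa → Rr
  Pp is a collider here and neither Pp nor any of its descendants is conditioned on, so the collider stays closed — the path is blocked at Pp.
Path 5: Hh ← Ss → Tt → Rr
  Ss is a fork here and Ss is conditioned on, so the path is blocked at Ss.
Path 6: Hh ← Ss → Rr
  Ss is a fork here and Ss is conditioned on, so the path is blocked at Ss.
Since every path is blocked, d-separation holds.

Yes — Hh and Rr are d-separated given {Aa, Ff, Mm, Ss}.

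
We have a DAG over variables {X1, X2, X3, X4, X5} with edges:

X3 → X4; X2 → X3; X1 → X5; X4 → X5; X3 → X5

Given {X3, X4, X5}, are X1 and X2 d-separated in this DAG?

Yes

There are 2 undirected paths between X1 and X2; checking each against the conditioning set {X3, X4, X5}:
Path 1: X1 → X5 ← X4 ← X3 ← X2
  X4 is a chain here and X4 is conditioned on, so the path is blocked at X4.
Path 2: X1 → X5 ← X3 ← X2
  X3 is a chain here and X3 is conditioned on, so the path is blocked at X3.
All paths are blocked; X1 ⊥ X2 | {X3, X4, X5} holds.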